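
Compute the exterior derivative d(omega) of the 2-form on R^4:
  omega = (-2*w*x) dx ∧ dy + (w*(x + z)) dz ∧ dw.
d(omega) = (-2*x) dx ∧ dy ∧ dw + (w) dx ∧ dz ∧ dw

For a 2-form omega = sum_{i<j} g_{ij} dx_i ∧ dx_j, the exterior derivative is
  d(omega) = sum_{i<j} d(g_{ij}) ∧ dx_i ∧ dx_j = sum_{i<j, k} (∂g_{ij}/∂x_k) dx_k ∧ dx_i ∧ dx_j.
Expand each term, using dx_k ∧ dx_i ∧ dx_j = sgn(permutation) dx_{(a)} ∧ dx_{(b)} ∧ dx_{(c)} with (a < b < c) sorted:
  d(-2*w*x) includes (∂/∂w)(-2*w*x) dw = (-2*x) dw, which multiplied by dx ∧ dy gives (-2*x) dx ∧ dy ∧ dw
  d(w*(x + z)) includes (∂/∂x)(w*(x + z)) dx = (w) dx, which multiplied by dz ∧ dw gives (w) dx ∧ dz ∧ dw
Collecting like 3-forms: d(omega) = (-2*x) dx ∧ dy ∧ dw + (w) dx ∧ dz ∧ dw.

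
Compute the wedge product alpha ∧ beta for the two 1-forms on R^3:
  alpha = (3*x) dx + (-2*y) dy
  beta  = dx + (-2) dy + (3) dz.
alpha ∧ beta = (-6*x + 2*y) dx ∧ dy + (9*x) dx ∧ dz + (-6*y) dy ∧ dz

Distribute the wedge, using dx_i ∧ dx_j = -dx_j ∧ dx_i and dx_i ∧ dx_i = 0. For each pair (i, j) with i < j, the coefficient of dx_i ∧ dx_j in alpha ∧ beta is (alpha_i * beta_j - alpha_j * beta_i). Collecting: alpha ∧ beta = (-6*x + 2*y) dx ∧ dy + (9*x) dx ∧ dz + (-6*y) dy ∧ dz.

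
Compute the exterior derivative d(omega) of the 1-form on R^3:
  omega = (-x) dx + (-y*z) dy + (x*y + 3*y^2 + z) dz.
d(omega) = (y) dx ∧ dz + (x + 7*y) dy ∧ dz

For a 1-form omega = sum_i f_i dx_i, the exterior derivative is
  d(omega) = sum_{i < j} (∂f_j/∂x_i - ∂f_i/∂x_j) dx_i ∧ dx_j.
  coefficient of dx ∧ dz: ∂f_3/∂x - ∂f_1/∂z = ∂(x*y + 3*y^2 + z)/∂x - ∂(-x)/∂z = y
  coefficient of dy ∧ dz: ∂f_3/∂y - ∂f_2/∂z = ∂(x*y + 3*y^2 + z)/∂y - ∂(-y*z)/∂z = x + 7*y
Assembling: d(omega) = (y) dx ∧ dz + (x + 7*y) dy ∧ dz.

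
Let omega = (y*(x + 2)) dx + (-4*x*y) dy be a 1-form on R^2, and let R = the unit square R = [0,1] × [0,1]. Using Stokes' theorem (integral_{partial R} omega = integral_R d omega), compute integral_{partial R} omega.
integral_(partial R) omega = -9/2

Stokes: integral_partial_R omega = integral_R d omega with d omega = (∂Q/∂x - ∂P/∂y) dx ∧ dy.
  ∂Q/∂x = -4*y
  ∂P/∂y = x + 2
  integrand = ∂Q/∂x - ∂P/∂y = -x - 4*y - 2.
Integrating over R: integral_0^1 integral_0^1 (-x - 4*y - 2) dx dy = -9/2.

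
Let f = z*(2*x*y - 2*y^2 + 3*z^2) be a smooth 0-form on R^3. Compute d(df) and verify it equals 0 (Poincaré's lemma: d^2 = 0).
d(df) = 0

Step 1: df = sum_i (∂f/∂x_i) dx_i = (2*y*z) dx + (2*z*(x - 2*y)) dy + (2*x*y - 2*y^2 + 9*z^2) dz.
Step 2: Apply d again. Using the 1-form formula, the coefficient of dx ∧ dy in d(df) is ∂^2 f/∂x ∂y - ∂^2 f/∂y ∂x = (2*z) - (2*z) = 0 (equality of mixed partials for smooth f).
Similarly for dx ∧ dz and dy ∧ dz — all coefficients vanish. So d(df) = 0.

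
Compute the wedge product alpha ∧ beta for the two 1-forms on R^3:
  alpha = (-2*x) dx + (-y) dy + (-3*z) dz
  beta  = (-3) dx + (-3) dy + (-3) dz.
alpha ∧ beta = (6*x - 3*y) dx ∧ dy + (6*x - 9*z) dx ∧ dz + (3*y - 9*z) dy ∧ dz

Distribute the wedge, using dx_i ∧ dx_j = -dx_j ∧ dx_i and dx_i ∧ dx_i = 0. For each pair (i, j) with i < j, the coefficient of dx_i ∧ dx_j in alpha ∧ beta is (alpha_i * beta_j - alpha_j * beta_i). Collecting: alpha ∧ beta = (6*x - 3*y) dx ∧ dy + (6*x - 9*z) dx ∧ dz + (3*y - 9*z) dy ∧ dz.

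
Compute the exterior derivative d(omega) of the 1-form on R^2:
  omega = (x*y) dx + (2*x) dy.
d(omega) = (2 - x) dx ∧ dy

For a 1-form omega = sum_i f_i dx_i, the exterior derivative is
  d(omega) = sum_{i < j} (∂f_j/∂x_i - ∂f_i/∂x_j) dx_i ∧ dx_j.
  coefficient of dx ∧ dy: ∂f_2/∂x - ∂f_1/∂y = ∂(2*x)/∂x - ∂(x*y)/∂y = 2 - x
Assembling: d(omega) = (2 - x) dx ∧ dy.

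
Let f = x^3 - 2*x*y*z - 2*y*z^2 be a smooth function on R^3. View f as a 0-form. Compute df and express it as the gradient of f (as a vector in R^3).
df = (3*x^2 - 2*y*z) dx + (2*z*(-x - z)) dy + (2*y*(-x - 2*z)) dz; grad f = (3*x^2 - 2*y*z, 2*z*(-x - z), 2*y*(-x - 2*z))

For a 0-form f, d f = (∂f/∂x) dx + (∂f/∂y) dy + (∂f/∂z) dz. The components of the vector representation are exactly the entries of grad f in Cartesian coordinates:
  ∂f/∂x = 3*x^2 - 2*y*z
  ∂f/∂y = 2*z*(-x - z)
  ∂f/∂z = 2*y*(-x - 2*z).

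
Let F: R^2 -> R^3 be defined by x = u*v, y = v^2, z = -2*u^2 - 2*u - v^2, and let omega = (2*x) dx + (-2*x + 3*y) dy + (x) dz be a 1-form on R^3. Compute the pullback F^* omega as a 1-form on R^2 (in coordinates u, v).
F^* omega = (2*u*v*(-2*u + v - 1)) du + (2*v*(u^2 - 3*u*v + 3*v^2)) dv

Using F^*(f dg) = (f ∘ F) d(g ∘ F), substitute each coordinate x_i by F_i(u, v) in f_i, and replace dx_i by d F_i = (∂F_i/∂u) du + (∂F_i/∂v) dv.
  For the x component: f_1(F) = 2*u*v; d F_1 = (v) du + (u) dv
  For the y component: f_2(F) = v*(-2*u + 3*v); d F_2 = (0) du + (2*v) dv
  For the z component: f_3(F) = u*v; d F_3 = (-4*u - 2) du + (-2*v) dv
Combining and collecting du, dv coefficients:
  coeff of du: 2*u*v*(-2*u + v - 1)
  coeff of dv: 2*v*(u^2 - 3*u*v + 3*v^2)
F^* omega = (2*u*v*(-2*u + v - 1)) du + (2*v*(u^2 - 3*u*v + 3*v^2)) dv.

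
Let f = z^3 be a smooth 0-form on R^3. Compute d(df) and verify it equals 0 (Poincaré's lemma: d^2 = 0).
d(df) = 0

Step 1: df = sum_i (∂f/∂x_i) dx_i = (0) dx + (0) dy + (3*z^2) dz.
Step 2: Apply d again. Using the 1-form formula, the coefficient of dx ∧ dy in d(df) is ∂^2 f/∂x ∂y - ∂^2 f/∂y ∂x = (0) - (0) = 0 (equality of mixed partials for smooth f).
Similarly for dx ∧ dz and dy ∧ dz — all coefficients vanish. So d(df) = 0.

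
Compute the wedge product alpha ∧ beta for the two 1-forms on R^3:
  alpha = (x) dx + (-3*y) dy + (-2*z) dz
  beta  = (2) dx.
alpha ∧ beta = (6*y) dx ∧ dy + (4*z) dx ∧ dz

Distribute the wedge, using dx_i ∧ dx_j = -dx_j ∧ dx_i and dx_i ∧ dx_i = 0. For each pair (i, j) with i < j, the coefficient of dx_i ∧ dx_j in alpha ∧ beta is (alpha_i * beta_j - alpha_j * beta_i). Collecting: alpha ∧ beta = (6*y) dx ∧ dy + (4*z) dx ∧ dz.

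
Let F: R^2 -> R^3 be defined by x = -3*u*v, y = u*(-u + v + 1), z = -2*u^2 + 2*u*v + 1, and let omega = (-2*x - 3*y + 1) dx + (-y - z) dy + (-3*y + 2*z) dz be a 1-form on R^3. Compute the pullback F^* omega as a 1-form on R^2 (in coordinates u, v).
F^* omega = (-2*u^3 - 6*u^2*v + 17*u^2 - 10*u*v^2 - u*v - 7*u - 1) du + (u^2*(-8*u - 10*v + 2)) dv

Using F^*(f dg) = (f ∘ F) d(g ∘ F), substitute each coordinate x_i by F_i(u, v) in f_i, and replace dx_i by d F_i = (∂F_i/∂u) du + (∂F_i/∂v) dv.
  For the x component: f_1(F) = 3*u^2 + 3*u*v - 3*u + 1; d F_1 = (-3*v) du + (-3*u) dv
  For the y component: f_2(F) = 3*u^2 - 3*u*v - u - 1; d F_2 = (-2*u + v + 1) du + (u) dv
  For the z component: f_3(F) = -u^2 + u*v - 3*u + 2; d F_3 = (-4*u + 2*v) du + (2*u) dv
Combining and collecting du, dv coefficients:
  coeff of du: -2*u^3 - 6*u^2*v + 17*u^2 - 10*u*v^2 - u*v - 7*u - 1
  coeff of dv: u^2*(-8*u - 10*v + 2)
F^* omega = (-2*u^3 - 6*u^2*v + 17*u^2 - 10*u*v^2 - u*v - 7*u - 1) du + (u^2*(-8*u - 10*v + 2)) dv.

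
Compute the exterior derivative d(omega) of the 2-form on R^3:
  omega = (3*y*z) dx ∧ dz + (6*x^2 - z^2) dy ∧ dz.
d(omega) = (12*x - 3*z) dx ∧ dy ∧ dz

For a 2-form omega = sum_{i<j} g_{ij} dx_i ∧ dx_j, the exterior derivative is
  d(omega) = sum_{i<j} d(g_{ij}) ∧ dx_i ∧ dx_j = sum_{i<j, k} (∂g_{ij}/∂x_k) dx_k ∧ dx_i ∧ dx_j.
Expand each term, using dx_k ∧ dx_i ∧ dx_j = sgn(permutation) dx_{(a)} ∧ dx_{(b)} ∧ dx_{(c)} with (a < b < c) sorted:
  d(3*y*z) includes (∂/∂y)(3*y*z) dy = (3*z) dy, which multiplied by dx ∧ dz gives (-3*z) dx ∧ dy ∧ dz
  d(6*x^2 - z^2) includes (∂/∂x)(6*x^2 - z^2) dx = (12*x) dx, which multiplied by dy ∧ dz gives (12*x) dx ∧ dy ∧ dz
Collecting like 3-forms: d(omega) = (12*x - 3*z) dx ∧ dy ∧ dz.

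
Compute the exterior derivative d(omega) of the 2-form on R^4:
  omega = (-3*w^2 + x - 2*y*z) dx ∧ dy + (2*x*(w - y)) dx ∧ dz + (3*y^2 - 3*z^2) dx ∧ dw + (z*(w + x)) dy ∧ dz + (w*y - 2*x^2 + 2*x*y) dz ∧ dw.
d(omega) = (2*x - 2*y + z) dx ∧ dy ∧ dz + (-6*w - 6*y) dx ∧ dy ∧ dw + (-2*x + 2*y + 6*z) dx ∧ dz ∧ dw + (w + 2*x + z) dy ∧ dz ∧ dw

For a 2-form omega = sum_{i<j} g_{ij} dx_i ∧ dx_j, the exterior derivative is
  d(omega) = sum_{i<j} d(g_{ij}) ∧ dx_i ∧ dx_j = sum_{i<j, k} (∂g_{ij}/∂x_k) dx_k ∧ dx_i ∧ dx_j.
Expand each term, using dx_k ∧ dx_i ∧ dx_j = sgn(permutation) dx_{(a)} ∧ dx_{(b)} ∧ dx_{(c)} with (a < b < c) sorted:
  d(-3*w^2 + x - 2*y*z) includes (∂/∂z)(-3*w^2 + x - 2*y*z) dz = (-2*y) dz, which multiplied by dx ∧ dy gives (-2*y) dx ∧ dy ∧ dz
  d(-3*w^2 + x - 2*y*z) includes (∂/∂w)(-3*w^2 + x - 2*y*z) dw = (-6*w) dw, which multiplied by dx ∧ dy gives (-6*w) dx ∧ dy ∧ dw
  d(2*x*(w - y)) includes (∂/∂y)(2*x*(w - y)) dy = (-2*x) dy, which multiplied by dx ∧ dz gives (2*x) dx ∧ dy ∧ dz
  d(2*x*(w - y)) includes (∂/∂w)(2*x*(w - y)) dw = (2*x) dw, which multiplied by dx ∧ dz gives (2*x) dx ∧ dz ∧ dw
  d(3*y^2 - 3*z^2) includes (∂/∂y)(3*y^2 - 3*z^2) dy = (6*y) dy, which multiplied by dx ∧ dw gives (-6*y) dx ∧ dy ∧ dw
  d(3*y^2 - 3*z^2) includes (∂/∂z)(3*y^2 - 3*z^2) dz = (-6*z) dz, which multiplied by dx ∧ dw gives (6*z) dx ∧ dz ∧ dw
  d(z*(w + x)) includes (∂/∂x)(z*(w + x)) dx = (z) dx, which multiplied by dy ∧ dz gives (z) dx ∧ dy ∧ dz
  d(z*(w + x)) includes (∂/∂w)(z*(w + x)) dw = (z) dw, which multiplied by dy ∧ dz gives (z) dy ∧ dz ∧ dw
  d(w*y - 2*x^2 + 2*x*y) includes (∂/∂x)(w*y - 2*x^2 + 2*x*y) dx = (-4*x + 2*y) dx, which multiplied by dz ∧ dw gives (-4*x + 2*y) dx ∧ dz ∧ dw
  d(w*y - 2*x^2 + 2*x*y) includes (∂/∂y)(w*y - 2*x^2 + 2*x*y) dy = (w + 2*x) dy, which multiplied by dz ∧ dw gives (w + 2*x) dy ∧ dz ∧ dw
Collecting like 3-forms: d(omega) = (2*x - 2*y + z) dx ∧ dy ∧ dz + (-6*w - 6*y) dx ∧ dy ∧ dw + (-2*x + 2*y + 6*z) dx ∧ dz ∧ dw + (w + 2*x + z) dy ∧ dz ∧ dw.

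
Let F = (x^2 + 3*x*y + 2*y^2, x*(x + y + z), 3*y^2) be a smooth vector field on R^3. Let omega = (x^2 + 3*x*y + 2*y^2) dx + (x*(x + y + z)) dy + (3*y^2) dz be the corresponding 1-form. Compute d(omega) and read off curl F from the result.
d(omega) = (-x + 6*y) dy ∧ dz + (0) dz ∧ dx + (-x - 3*y + z) dx ∧ dy; curl F = (-x + 6*y, 0, -x - 3*y + z)

d omega = sum_{i<j} (∂f_j/∂x_i - ∂f_i/∂x_j) dx_i ∧ dx_j. Under the identification (dy ∧ dz, dz ∧ dx, dx ∧ dy) ↔ (e_x, e_y, e_z), the coefficients are exactly the components of curl F. Compute:
  ∂R/∂y - ∂Q/∂z = (6*y) - (x) = -x + 6*y
  ∂P/∂z - ∂R/∂x = (0) - (0) = 0
  ∂Q/∂x - ∂P/∂y = (2*x + y + z) - (3*x + 4*y) = -x - 3*y + z.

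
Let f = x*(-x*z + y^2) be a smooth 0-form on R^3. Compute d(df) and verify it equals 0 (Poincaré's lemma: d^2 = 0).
d(df) = 0

Step 1: df = sum_i (∂f/∂x_i) dx_i = (-2*x*z + y^2) dx + (2*x*y) dy + (-x^2) dz.
Step 2: Apply d again. Using the 1-form formula, the coefficient of dx ∧ dy in d(df) is ∂^2 f/∂x ∂y - ∂^2 f/∂y ∂x = (2*y) - (2*y) = 0 (equality of mixed partials for smooth f).
Similarly for dx ∧ dz and dy ∧ dz — all coefficients vanish. So d(df) = 0.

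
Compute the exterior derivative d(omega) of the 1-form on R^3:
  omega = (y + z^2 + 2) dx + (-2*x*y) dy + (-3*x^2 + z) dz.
d(omega) = (-2*y - 1) dx ∧ dy + (-6*x - 2*z) dx ∧ dz

For a 1-form omega = sum_i f_i dx_i, the exterior derivative is
  d(omega) = sum_{i < j} (∂f_j/∂x_i - ∂f_i/∂x_j) dx_i ∧ dx_j.
  coefficient of dx ∧ dy: ∂f_2/∂x - ∂f_1/∂y = ∂(-2*x*y)/∂x - ∂(y + z^2 + 2)/∂y = -2*y - 1
  coefficient of dx ∧ dz: ∂f_3/∂x - ∂f_1/∂z = ∂(-3*x^2 + z)/∂x - ∂(y + z^2 + 2)/∂z = -6*x - 2*z
Assembling: d(omega) = (-2*y - 1) dx ∧ dy + (-6*x - 2*z) dx ∧ dz.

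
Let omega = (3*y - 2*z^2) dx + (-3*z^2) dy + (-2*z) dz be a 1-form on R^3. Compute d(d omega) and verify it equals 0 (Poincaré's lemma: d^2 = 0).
d(d omega) = 0

Step 1: d omega = sum_{i<j} (∂f_j/∂x_i - ∂f_i/∂x_j) dx_i ∧ dx_j:
  coeff of dx ∧ dy: -3
  coeff of dx ∧ dz: 4*z
  coeff of dy ∧ dz: 6*z
Step 2: Apply d again to each 2-form coefficient. The only possible 3-form in R^3 is dx ∧ dy ∧ dz, with coefficient
  ∂(coeff of dy∧dz)/∂x - ∂(coeff of dx∧dz)/∂y + ∂(coeff of dx∧dy)/∂z
  = ∂/∂x (6*z) - ∂/∂y (4*z) + ∂/∂z (-3).
Each of these terms simplifies to sums of mixed partials that cancel in pairs. The result is 0 (by equality of mixed partials for smooth functions — Schwarz / Clairaut).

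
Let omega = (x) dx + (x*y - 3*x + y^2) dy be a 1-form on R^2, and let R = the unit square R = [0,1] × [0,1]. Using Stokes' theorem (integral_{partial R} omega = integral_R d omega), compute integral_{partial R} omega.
integral_(partial R) omega = -5/2

Stokes: integral_partial_R omega = integral_R d omega with d omega = (∂Q/∂x - ∂P/∂y) dx ∧ dy.
  ∂Q/∂x = y - 3
  ∂P/∂y = 0
  integrand = ∂Q/∂x - ∂P/∂y = y - 3.
Integrating over R: integral_0^1 integral_0^1 (y - 3) dx dy = -5/2.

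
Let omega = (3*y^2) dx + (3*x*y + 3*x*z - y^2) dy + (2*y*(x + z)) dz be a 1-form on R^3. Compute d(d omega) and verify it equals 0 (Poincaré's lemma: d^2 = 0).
d(d omega) = 0

Step 1: d omega = sum_{i<j} (∂f_j/∂x_i - ∂f_i/∂x_j) dx_i ∧ dx_j:
  coeff of dx ∧ dy: -3*y + 3*z
  coeff of dx ∧ dz: 2*y
  coeff of dy ∧ dz: -x + 2*z
Step 2: Apply d again to each 2-form coefficient. The only possible 3-form in R^3 is dx ∧ dy ∧ dz, with coefficient
  ∂(coeff of dy∧dz)/∂x - ∂(coeff of dx∧dz)/∂y + ∂(coeff of dx∧dy)/∂z
  = ∂/∂x (-x + 2*z) - ∂/∂y (2*y) + ∂/∂z (-3*y + 3*z).
Each of these terms simplifies to sums of mixed partials that cancel in pairs. The result is 0 (by equality of mixed partials for smooth functions — Schwarz / Clairaut).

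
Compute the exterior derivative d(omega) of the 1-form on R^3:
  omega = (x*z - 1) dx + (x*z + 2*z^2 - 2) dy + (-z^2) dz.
d(omega) = (z) dx ∧ dy + (-x) dx ∧ dz + (-x - 4*z) dy ∧ dz

For a 1-form omega = sum_i f_i dx_i, the exterior derivative is
  d(omega) = sum_{i < j} (∂f_j/∂x_i - ∂f_i/∂x_j) dx_i ∧ dx_j.
  coefficient of dx ∧ dy: ∂f_2/∂x - ∂f_1/∂y = ∂(x*z + 2*z^2 - 2)/∂x - ∂(x*z - 1)/∂y = z
  coefficient of dx ∧ dz: ∂f_3/∂x - ∂f_1/∂z = ∂(-z^2)/∂x - ∂(x*z - 1)/∂z = -x
  coefficient of dy ∧ dz: ∂f_3/∂y - ∂f_2/∂z = ∂(-z^2)/∂y - ∂(x*z + 2*z^2 - 2)/∂z = -x - 4*z
Assembling: d(omega) = (z) dx ∧ dy + (-x) dx ∧ dz + (-x - 4*z) dy ∧ dz.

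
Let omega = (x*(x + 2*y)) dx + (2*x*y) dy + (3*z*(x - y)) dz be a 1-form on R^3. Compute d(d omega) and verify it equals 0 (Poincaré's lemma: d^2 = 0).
d(d omega) = 0

Step 1: d omega = sum_{i<j} (∂f_j/∂x_i - ∂f_i/∂x_j) dx_i ∧ dx_j:
  coeff of dx ∧ dy: -2*x + 2*y
  coeff of dx ∧ dz: 3*z
  coeff of dy ∧ dz: -3*z
Step 2: Apply d again to each 2-form coefficient. The only possible 3-form in R^3 is dx ∧ dy ∧ dz, with coefficient
  ∂(coeff of dy∧dz)/∂x - ∂(coeff of dx∧dz)/∂y + ∂(coeff of dx∧dy)/∂z
  = ∂/∂x (-3*z) - ∂/∂y (3*z) + ∂/∂z (-2*x + 2*y).
Each of these terms simplifies to sums of mixed partials that cancel in pairs. The result is 0 (by equality of mixed partials for smooth functions — Schwarz / Clairaut).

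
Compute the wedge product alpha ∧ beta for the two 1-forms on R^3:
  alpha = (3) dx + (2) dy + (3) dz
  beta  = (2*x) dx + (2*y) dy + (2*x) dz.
alpha ∧ beta = (-4*x + 6*y) dx ∧ dy + (4*x - 6*y) dy ∧ dz

Distribute the wedge, using dx_i ∧ dx_j = -dx_j ∧ dx_i and dx_i ∧ dx_i = 0. For each pair (i, j) with i < j, the coefficient of dx_i ∧ dx_j in alpha ∧ beta is (alpha_i * beta_j - alpha_j * beta_i). Collecting: alpha ∧ beta = (-4*x + 6*y) dx ∧ dy + (4*x - 6*y) dy ∧ dz.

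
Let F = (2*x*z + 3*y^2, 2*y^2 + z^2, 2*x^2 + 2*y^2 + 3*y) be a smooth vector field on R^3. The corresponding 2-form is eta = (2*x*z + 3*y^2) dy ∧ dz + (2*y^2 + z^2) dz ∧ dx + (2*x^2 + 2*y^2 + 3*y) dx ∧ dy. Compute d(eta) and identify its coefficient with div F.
d(eta) = (4*y + 2*z) dx ∧ dy ∧ dz; div F = 4*y + 2*z

For a 2-form in R^3 of the form above, applying d gives a 3-form with coefficient ∂P/∂x + ∂Q/∂y + ∂R/∂z:
  ∂P/∂x = 2*z
  ∂Q/∂y = 4*y
  ∂R/∂z = 0
Sum = 4*y + 2*z, which is exactly div F.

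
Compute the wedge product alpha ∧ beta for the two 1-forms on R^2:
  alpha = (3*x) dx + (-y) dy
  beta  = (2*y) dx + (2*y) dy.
alpha ∧ beta = (2*y*(3*x + y)) dx ∧ dy

Distribute the wedge, using dx_i ∧ dx_j = -dx_j ∧ dx_i and dx_i ∧ dx_i = 0. For each pair (i, j) with i < j, the coefficient of dx_i ∧ dx_j in alpha ∧ beta is (alpha_i * beta_j - alpha_j * beta_i). Collecting: alpha ∧ beta = (2*y*(3*x + y)) dx ∧ dy.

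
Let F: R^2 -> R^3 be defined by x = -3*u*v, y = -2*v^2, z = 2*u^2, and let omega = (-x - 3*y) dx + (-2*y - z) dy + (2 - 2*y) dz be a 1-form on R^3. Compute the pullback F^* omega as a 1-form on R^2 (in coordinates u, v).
F^* omega = (7*u*v^2 + 8*u - 18*v^3) du + (v*(-u^2 - 18*u*v - 16*v^2)) dv

Using F^*(f dg) = (f ∘ F) d(g ∘ F), substitute each coordinate x_i by F_i(u, v) in f_i, and replace dx_i by d F_i = (∂F_i/∂u) du + (∂F_i/∂v) dv.
  For the x component: f_1(F) = 3*v*(u + 2*v); d F_1 = (-3*v) du + (-3*u) dv
  For the y component: f_2(F) = -2*u^2 + 4*v^2; d F_2 = (0) du + (-4*v) dv
  For the z component: f_3(F) = 4*v^2 + 2; d F_3 = (4*u) du + (0) dv
Combining and collecting du, dv coefficients:
  coeff of du: 7*u*v^2 + 8*u - 18*v^3
  coeff of dv: v*(-u^2 - 18*u*v - 16*v^2)
F^* omega = (7*u*v^2 + 8*u - 18*v^3) du + (v*(-u^2 - 18*u*v - 16*v^2)) dv.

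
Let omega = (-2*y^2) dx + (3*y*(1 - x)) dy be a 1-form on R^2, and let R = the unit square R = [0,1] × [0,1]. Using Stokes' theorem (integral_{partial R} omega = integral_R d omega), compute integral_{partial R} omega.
integral_(partial R) omega = 1/2

Stokes: integral_partial_R omega = integral_R d omega with d omega = (∂Q/∂x - ∂P/∂y) dx ∧ dy.
  ∂Q/∂x = -3*y
  ∂P/∂y = -4*y
  integrand = ∂Q/∂x - ∂P/∂y = y.
Integrating over R: integral_0^1 integral_0^1 (y) dx dy = 1/2.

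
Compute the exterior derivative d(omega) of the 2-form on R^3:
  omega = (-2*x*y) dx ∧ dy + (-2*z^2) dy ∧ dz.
d(omega) = 0

For a 2-form omega = sum_{i<j} g_{ij} dx_i ∧ dx_j, the exterior derivative is
  d(omega) = sum_{i<j} d(g_{ij}) ∧ dx_i ∧ dx_j = sum_{i<j, k} (∂g_{ij}/∂x_k) dx_k ∧ dx_i ∧ dx_j.
Expand each term, using dx_k ∧ dx_i ∧ dx_j = sgn(permutation) dx_{(a)} ∧ dx_{(b)} ∧ dx_{(c)} with (a < b < c) sorted:

Collecting like 3-forms: d(omega) = 0.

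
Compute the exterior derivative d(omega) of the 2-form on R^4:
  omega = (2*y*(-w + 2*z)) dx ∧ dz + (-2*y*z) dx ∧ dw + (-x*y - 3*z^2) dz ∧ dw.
d(omega) = (2*w - 4*z) dx ∧ dy ∧ dz + (-y) dx ∧ dz ∧ dw + (2*z) dx ∧ dy ∧ dw + (-x) dy ∧ dz ∧ dw

For a 2-form omega = sum_{i<j} g_{ij} dx_i ∧ dx_j, the exterior derivative is
  d(omega) = sum_{i<j} d(g_{ij}) ∧ dx_i ∧ dx_j = sum_{i<j, k} (∂g_{ij}/∂x_k) dx_k ∧ dx_i ∧ dx_j.
Expand each term, using dx_k ∧ dx_i ∧ dx_j = sgn(permutation) dx_{(a)} ∧ dx_{(b)} ∧ dx_{(c)} with (a < b < c) sorted:
  d(2*y*(-w + 2*z)) includes (∂/∂y)(2*y*(-w + 2*z)) dy = (-2*w + 4*z) dy, which multiplied by dx ∧ dz gives (2*w - 4*z) dx ∧ dy ∧ dz
  d(2*y*(-w + 2*z)) includes (∂/∂w)(2*y*(-w + 2*z)) dw = (-2*y) dw, which multiplied by dx ∧ dz gives (-2*y) dx ∧ dz ∧ dw
  d(-2*y*z) includes (∂/∂y)(-2*y*z) dy = (-2*z) dy, which multiplied by dx ∧ dw gives (2*z) dx ∧ dy ∧ dw
  d(-2*y*z) includes (∂/∂z)(-2*y*z) dz = (-2*y) dz, which multiplied by dx ∧ dw gives (2*y) dx ∧ dz ∧ dw
  d(-x*y - 3*z^2) includes (∂/∂x)(-x*y - 3*z^2) dx = (-y) dx, which multiplied by dz ∧ dw gives (-y) dx ∧ dz ∧ dw
  d(-x*y - 3*z^2) includes (∂/∂y)(-x*y - 3*z^2) dy = (-x) dy, which multiplied by dz ∧ dw gives (-x) dy ∧ dz ∧ dw
Collecting like 3-forms: d(omega) = (2*w - 4*z) dx ∧ dy ∧ dz + (-y) dx ∧ dz ∧ dw + (2*z) dx ∧ dy ∧ dw + (-x) dy ∧ dz ∧ dw.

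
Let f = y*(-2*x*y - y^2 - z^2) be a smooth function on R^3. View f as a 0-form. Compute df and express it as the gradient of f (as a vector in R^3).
df = (-2*y^2) dx + (-4*x*y - 3*y^2 - z^2) dy + (-2*y*z) dz; grad f = (-2*y^2, -4*x*y - 3*y^2 - z^2, -2*y*z)

For a 0-form f, d f = (∂f/∂x) dx + (∂f/∂y) dy + (∂f/∂z) dz. The components of the vector representation are exactly the entries of grad f in Cartesian coordinates:
  ∂f/∂x = -2*y^2
  ∂f/∂y = -4*x*y - 3*y^2 - z^2
  ∂f/∂z = -2*y*z.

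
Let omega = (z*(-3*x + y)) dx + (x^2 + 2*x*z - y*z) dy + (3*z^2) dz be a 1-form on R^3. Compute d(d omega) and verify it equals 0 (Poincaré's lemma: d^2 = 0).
d(d omega) = 0

Step 1: d omega = sum_{i<j} (∂f_j/∂x_i - ∂f_i/∂x_j) dx_i ∧ dx_j:
  coeff of dx ∧ dy: 2*x + z
  coeff of dx ∧ dz: 3*x - y
  coeff of dy ∧ dz: -2*x + y
Step 2: Apply d again to each 2-form coefficient. The only possible 3-form in R^3 is dx ∧ dy ∧ dz, with coefficient
  ∂(coeff of dy∧dz)/∂x - ∂(coeff of dx∧dz)/∂y + ∂(coeff of dx∧dy)/∂z
  = ∂/∂x (-2*x + y) - ∂/∂y (3*x - y) + ∂/∂z (2*x + z).
Each of these terms simplifies to sums of mixed partials that cancel in pairs. The result is 0 (by equality of mixed partials for smooth functions — Schwarz / Clairaut).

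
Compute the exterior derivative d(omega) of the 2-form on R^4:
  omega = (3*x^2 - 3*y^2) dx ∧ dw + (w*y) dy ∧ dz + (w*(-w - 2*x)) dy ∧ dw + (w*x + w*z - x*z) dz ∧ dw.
d(omega) = (-2*w + 6*y) dx ∧ dy ∧ dw + (y) dy ∧ dz ∧ dw + (w - z) dx ∧ dz ∧ dw

For a 2-form omega = sum_{i<j} g_{ij} dx_i ∧ dx_j, the exterior derivative is
  d(omega) = sum_{i<j} d(g_{ij}) ∧ dx_i ∧ dx_j = sum_{i<j, k} (∂g_{ij}/∂x_k) dx_k ∧ dx_i ∧ dx_j.
Expand each term, using dx_k ∧ dx_i ∧ dx_j = sgn(permutation) dx_{(a)} ∧ dx_{(b)} ∧ dx_{(c)} with (a < b < c) sorted:
  d(3*x^2 - 3*y^2) includes (∂/∂y)(3*x^2 - 3*y^2) dy = (-6*y) dy, which multiplied by dx ∧ dw gives (6*y) dx ∧ dy ∧ dw
  d(w*y) includes (∂/∂w)(w*y) dw = (y) dw, which multiplied by dy ∧ dz gives (y) dy ∧ dz ∧ dw
  d(w*(-w - 2*x)) includes (∂/∂x)(w*(-w - 2*x)) dx = (-2*w) dx, which multiplied by dy ∧ dw gives (-2*w) dx ∧ dy ∧ dw
  d(w*x + w*z - x*z) includes (∂/∂x)(w*x + w*z - x*z) dx = (w - z) dx, which multiplied by dz ∧ dw gives (w - z) dx ∧ dz ∧ dw
Collecting like 3-forms: d(omega) = (-2*w + 6*y) dx ∧ dy ∧ dw + (y) dy ∧ dz ∧ dw + (w - z) dx ∧ dz ∧ dw.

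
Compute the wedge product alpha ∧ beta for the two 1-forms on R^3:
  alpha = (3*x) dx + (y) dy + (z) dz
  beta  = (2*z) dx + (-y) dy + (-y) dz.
alpha ∧ beta = (-y*(3*x + 2*z)) dx ∧ dy + (-3*x*y - 2*z^2) dx ∧ dz + (y*(-y + z)) dy ∧ dz

Distribute the wedge, using dx_i ∧ dx_j = -dx_j ∧ dx_i and dx_i ∧ dx_i = 0. For each pair (i, j) with i < j, the coefficient of dx_i ∧ dx_j in alpha ∧ beta is (alpha_i * beta_j - alpha_j * beta_i). Collecting: alpha ∧ beta = (-y*(3*x + 2*z)) dx ∧ dy + (-3*x*y - 2*z^2) dx ∧ dz + (y*(-y + z)) dy ∧ dz.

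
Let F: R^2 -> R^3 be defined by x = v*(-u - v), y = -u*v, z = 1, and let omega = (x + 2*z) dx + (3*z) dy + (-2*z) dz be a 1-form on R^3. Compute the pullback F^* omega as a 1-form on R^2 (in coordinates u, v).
F^* omega = (v*(u*v + v^2 - 5)) du + (u^2*v + 3*u*v^2 - 5*u + 2*v^3 - 4*v) dv

Using F^*(f dg) = (f ∘ F) d(g ∘ F), substitute each coordinate x_i by F_i(u, v) in f_i, and replace dx_i by d F_i = (∂F_i/∂u) du + (∂F_i/∂v) dv.
  For the x component: f_1(F) = -u*v - v^2 + 2; d F_1 = (-v) du + (-u - 2*v) dv
  For the y component: f_2(F) = 3; d F_2 = (-v) du + (-u) dv
  For the z component: f_3(F) = -2; d F_3 = (0) du + (0) dv
Combining and collecting du, dv coefficients:
  coeff of du: v*(u*v + v^2 - 5)
  coeff of dv: u^2*v + 3*u*v^2 - 5*u + 2*v^3 - 4*v
F^* omega = (v*(u*v + v^2 - 5)) du + (u^2*v + 3*u*v^2 - 5*u + 2*v^3 - 4*v) dv.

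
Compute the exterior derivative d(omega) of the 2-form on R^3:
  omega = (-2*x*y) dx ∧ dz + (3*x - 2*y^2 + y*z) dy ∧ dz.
d(omega) = (2*x + 3) dx ∧ dy ∧ dz

For a 2-form omega = sum_{i<j} g_{ij} dx_i ∧ dx_j, the exterior derivative is
  d(omega) = sum_{i<j} d(g_{ij}) ∧ dx_i ∧ dx_j = sum_{i<j, k} (∂g_{ij}/∂x_k) dx_k ∧ dx_i ∧ dx_j.
Expand each term, using dx_k ∧ dx_i ∧ dx_j = sgn(permutation) dx_{(a)} ∧ dx_{(b)} ∧ dx_{(c)} with (a < b < c) sorted:
  d(-2*x*y) includes (∂/∂y)(-2*x*y) dy = (-2*x) dy, which multiplied by dx ∧ dz gives (2*x) dx ∧ dy ∧ dz
  d(3*x - 2*y^2 + y*z) includes (∂/∂x)(3*x - 2*y^2 + y*z) dx = (3) dx, which multiplied by dy ∧ dz gives (3) dx ∧ dy ∧ dz
Collecting like 3-forms: d(omega) = (2*x + 3) dx ∧ dy ∧ dz.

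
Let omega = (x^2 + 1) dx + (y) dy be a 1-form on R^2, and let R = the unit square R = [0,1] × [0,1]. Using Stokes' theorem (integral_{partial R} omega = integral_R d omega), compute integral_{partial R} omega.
integral_(partial R) omega = 0

Stokes: integral_partial_R omega = integral_R d omega with d omega = (∂Q/∂x - ∂P/∂y) dx ∧ dy.
  ∂Q/∂x = 0
  ∂P/∂y = 0
  integrand = ∂Q/∂x - ∂P/∂y = 0.
Integrating over R: integral_0^1 integral_0^1 (0) dx dy = 0.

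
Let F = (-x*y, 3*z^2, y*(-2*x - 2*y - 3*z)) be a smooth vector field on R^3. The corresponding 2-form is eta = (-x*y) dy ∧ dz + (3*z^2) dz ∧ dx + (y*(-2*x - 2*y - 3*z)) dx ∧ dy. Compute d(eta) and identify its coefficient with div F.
d(eta) = (-4*y) dx ∧ dy ∧ dz; div F = -4*y

For a 2-form in R^3 of the form above, applying d gives a 3-form with coefficient ∂P/∂x + ∂Q/∂y + ∂R/∂z:
  ∂P/∂x = -y
  ∂Q/∂y = 0
  ∂R/∂z = -3*y
Sum = -4*y, which is exactly div F.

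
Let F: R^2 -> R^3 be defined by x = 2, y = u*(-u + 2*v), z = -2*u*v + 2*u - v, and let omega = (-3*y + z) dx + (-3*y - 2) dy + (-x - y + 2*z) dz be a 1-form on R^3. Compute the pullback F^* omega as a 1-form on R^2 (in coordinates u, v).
F^* omega = (-6*u^3 + 16*u^2*v + 2*u^2 - 20*u*v + 12*u + 4*v^2 - 4*v - 4) du + (4*u^3 - 9*u^2 + 10*u*v - 4*u + 2*v + 2) dv

Using F^*(f dg) = (f ∘ F) d(g ∘ F), substitute each coordinate x_i by F_i(u, v) in f_i, and replace dx_i by d F_i = (∂F_i/∂u) du + (∂F_i/∂v) dv.
  For the x component: f_1(F) = 3*u^2 - 8*u*v + 2*u - v; d F_1 = (0) du + (0) dv
  For the y component: f_2(F) = 3*u^2 - 6*u*v - 2; d F_2 = (-2*u + 2*v) du + (2*u) dv
  For the z component: f_3(F) = u^2 - 6*u*v + 4*u - 2*v - 2; d F_3 = (2 - 2*v) du + (-2*u - 1) dv
Combining and collecting du, dv coefficients:
  coeff of du: -6*u^3 + 16*u^2*v + 2*u^2 - 20*u*v + 12*u + 4*v^2 - 4*v - 4
  coeff of dv: 4*u^3 - 9*u^2 + 10*u*v - 4*u + 2*v + 2
F^* omega = (-6*u^3 + 16*u^2*v + 2*u^2 - 20*u*v + 12*u + 4*v^2 - 4*v - 4) du + (4*u^3 - 9*u^2 + 10*u*v - 4*u + 2*v + 2) dv.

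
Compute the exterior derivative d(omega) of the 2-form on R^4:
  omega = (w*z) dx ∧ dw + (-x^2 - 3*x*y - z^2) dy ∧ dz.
d(omega) = (-w) dx ∧ dz ∧ dw + (-2*x - 3*y) dx ∧ dy ∧ dz

For a 2-form omega = sum_{i<j} g_{ij} dx_i ∧ dx_j, the exterior derivative is
  d(omega) = sum_{i<j} d(g_{ij}) ∧ dx_i ∧ dx_j = sum_{i<j, k} (∂g_{ij}/∂x_k) dx_k ∧ dx_i ∧ dx_j.
Expand each term, using dx_k ∧ dx_i ∧ dx_j = sgn(permutation) dx_{(a)} ∧ dx_{(b)} ∧ dx_{(c)} with (a < b < c) sorted:
  d(w*z) includes (∂/∂z)(w*z) dz = (w) dz, which multiplied by dx ∧ dw gives (-w) dx ∧ dz ∧ dw
  d(-x^2 - 3*x*y - z^2) includes (∂/∂x)(-x^2 - 3*x*y - z^2) dx = (-2*x - 3*y) dx, which multiplied by dy ∧ dz gives (-2*x - 3*y) dx ∧ dy ∧ dz
Collecting like 3-forms: d(omega) = (-w) dx ∧ dz ∧ dw + (-2*x - 3*y) dx ∧ dy ∧ dz.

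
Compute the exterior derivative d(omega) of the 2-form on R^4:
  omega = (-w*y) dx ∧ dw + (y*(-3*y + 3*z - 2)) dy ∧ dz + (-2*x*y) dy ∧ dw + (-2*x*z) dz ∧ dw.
d(omega) = (w - 2*y) dx ∧ dy ∧ dw + (-2*z) dx ∧ dz ∧ dw

For a 2-form omega = sum_{i<j} g_{ij} dx_i ∧ dx_j, the exterior derivative is
  d(omega) = sum_{i<j} d(g_{ij}) ∧ dx_i ∧ dx_j = sum_{i<j, k} (∂g_{ij}/∂x_k) dx_k ∧ dx_i ∧ dx_j.
Expand each term, using dx_k ∧ dx_i ∧ dx_j = sgn(permutation) dx_{(a)} ∧ dx_{(b)} ∧ dx_{(c)} with (a < b < c) sorted:
  d(-w*y) includes (∂/∂y)(-w*y) dy = (-w) dy, which multiplied by dx ∧ dw gives (w) dx ∧ dy ∧ dw
  d(-2*x*y) includes (∂/∂x)(-2*x*y) dx = (-2*y) dx, which multiplied by dy ∧ dw gives (-2*y) dx ∧ dy ∧ dw
  d(-2*x*z) includes (∂/∂x)(-2*x*z) dx = (-2*z) dx, which multiplied by dz ∧ dw gives (-2*z) dx ∧ dz ∧ dw
Collecting like 3-forms: d(omega) = (w - 2*y) dx ∧ dy ∧ dw + (-2*z) dx ∧ dz ∧ dw.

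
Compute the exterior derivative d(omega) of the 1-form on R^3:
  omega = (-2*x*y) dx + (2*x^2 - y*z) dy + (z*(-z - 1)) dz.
d(omega) = (6*x) dx ∧ dy + (y) dy ∧ dz

For a 1-form omega = sum_i f_i dx_i, the exterior derivative is
  d(omega) = sum_{i < j} (∂f_j/∂x_i - ∂f_i/∂x_j) dx_i ∧ dx_j.
  coefficient of dx ∧ dy: ∂f_2/∂x - ∂f_1/∂y = ∂(2*x^2 - y*z)/∂x - ∂(-2*x*y)/∂y = 6*x
  coefficient of dy ∧ dz: ∂f_3/∂y - ∂f_2/∂z = ∂(z*(-z - 1))/∂y - ∂(2*x^2 - y*z)/∂z = y
Assembling: d(omega) = (6*x) dx ∧ dy + (y) dy ∧ dz.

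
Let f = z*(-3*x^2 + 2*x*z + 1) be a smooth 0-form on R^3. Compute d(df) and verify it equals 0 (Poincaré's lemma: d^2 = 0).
d(df) = 0

Step 1: df = sum_i (∂f/∂x_i) dx_i = (2*z*(-3*x + z)) dx + (0) dy + (-3*x^2 + 4*x*z + 1) dz.
Step 2: Apply d again. Using the 1-form formula, the coefficient of dx ∧ dy in d(df) is ∂^2 f/∂x ∂y - ∂^2 f/∂y ∂x = (0) - (0) = 0 (equality of mixed partials for smooth f).
Similarly for dx ∧ dz and dy ∧ dz — all coefficients vanish. So d(df) = 0.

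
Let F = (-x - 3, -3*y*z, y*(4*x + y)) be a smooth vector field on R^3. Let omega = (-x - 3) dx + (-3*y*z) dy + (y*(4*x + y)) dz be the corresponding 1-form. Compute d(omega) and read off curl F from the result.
d(omega) = (4*x + 5*y) dy ∧ dz + (-4*y) dz ∧ dx + (0) dx ∧ dy; curl F = (4*x + 5*y, -4*y, 0)

d omega = sum_{i<j} (∂f_j/∂x_i - ∂f_i/∂x_j) dx_i ∧ dx_j. Under the identification (dy ∧ dz, dz ∧ dx, dx ∧ dy) ↔ (e_x, e_y, e_z), the coefficients are exactly the components of curl F. Compute:
  ∂R/∂y - ∂Q/∂z = (4*x + 2*y) - (-3*y) = 4*x + 5*y
  ∂P/∂z - ∂R/∂x = (0) - (4*y) = -4*y
  ∂Q/∂x - ∂P/∂y = (0) - (0) = 0.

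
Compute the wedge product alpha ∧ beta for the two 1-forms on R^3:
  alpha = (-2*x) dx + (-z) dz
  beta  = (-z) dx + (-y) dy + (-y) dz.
alpha ∧ beta = (2*x*y) dx ∧ dy + (2*x*y - z^2) dx ∧ dz + (-y*z) dy ∧ dz

Distribute the wedge, using dx_i ∧ dx_j = -dx_j ∧ dx_i and dx_i ∧ dx_i = 0. For each pair (i, j) with i < j, the coefficient of dx_i ∧ dx_j in alpha ∧ beta is (alpha_i * beta_j - alpha_j * beta_i). Collecting: alpha ∧ beta = (2*x*y) dx ∧ dy + (2*x*y - z^2) dx ∧ dz + (-y*z) dy ∧ dz.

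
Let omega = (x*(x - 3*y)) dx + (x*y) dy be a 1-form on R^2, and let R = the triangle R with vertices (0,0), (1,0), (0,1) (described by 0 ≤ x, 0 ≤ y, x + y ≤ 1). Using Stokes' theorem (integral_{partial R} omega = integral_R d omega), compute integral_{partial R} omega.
integral_(partial R) omega = 2/3

Stokes: integral_partial_R omega = integral_R d omega with d omega = (∂Q/∂x - ∂P/∂y) dx ∧ dy.
  ∂Q/∂x = y
  ∂P/∂y = -3*x
  integrand = ∂Q/∂x - ∂P/∂y = 3*x + y.
Integrating over R: integral_0^1 integral_0^{1-x} (3*x + y) dy dx = 2/3.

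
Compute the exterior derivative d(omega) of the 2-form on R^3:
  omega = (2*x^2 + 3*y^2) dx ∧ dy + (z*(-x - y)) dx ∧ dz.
d(omega) = (z) dx ∧ dy ∧ dz

For a 2-form omega = sum_{i<j} g_{ij} dx_i ∧ dx_j, the exterior derivative is
  d(omega) = sum_{i<j} d(g_{ij}) ∧ dx_i ∧ dx_j = sum_{i<j, k} (∂g_{ij}/∂x_k) dx_k ∧ dx_i ∧ dx_j.
Expand each term, using dx_k ∧ dx_i ∧ dx_j = sgn(permutation) dx_{(a)} ∧ dx_{(b)} ∧ dx_{(c)} with (a < b < c) sorted:
  d(z*(-x - y)) includes (∂/∂y)(z*(-x - y)) dy = (-z) dy, which multiplied by dx ∧ dz gives (z) dx ∧ dy ∧ dz
Collecting like 3-forms: d(omega) = (z) dx ∧ dy ∧ dz.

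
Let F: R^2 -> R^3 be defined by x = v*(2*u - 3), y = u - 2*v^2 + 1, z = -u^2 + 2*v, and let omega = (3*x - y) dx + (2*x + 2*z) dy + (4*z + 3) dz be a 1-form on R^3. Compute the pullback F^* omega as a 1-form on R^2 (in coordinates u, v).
F^* omega = (8*u^3 - 2*u^2 + 12*u*v^2 - 14*u*v - 6*u + 4*v^3 - 18*v^2 - 4*v) du + (20*u^2*v - 10*u^2 - 12*u*v^2 - 36*u*v + u + 2*v^2 + 43*v + 9) dv

Using F^*(f dg) = (f ∘ F) d(g ∘ F), substitute each coordinate x_i by F_i(u, v) in f_i, and replace dx_i by d F_i = (∂F_i/∂u) du + (∂F_i/∂v) dv.
  For the x component: f_1(F) = 6*u*v - u + 2*v^2 - 9*v - 1; d F_1 = (2*v) du + (2*u - 3) dv
  For the y component: f_2(F) = -2*u^2 + 4*u*v - 2*v; d F_2 = (1) du + (-4*v) dv
  For the z component: f_3(F) = -4*u^2 + 8*v + 3; d F_3 = (-2*u) du + (2) dv
Combining and collecting du, dv coefficients:
  coeff of du: 8*u^3 - 2*u^2 + 12*u*v^2 - 14*u*v - 6*u + 4*v^3 - 18*v^2 - 4*v
  coeff of dv: 20*u^2*v - 10*u^2 - 12*u*v^2 - 36*u*v + u + 2*v^2 + 43*v + 9
F^* omega = (8*u^3 - 2*u^2 + 12*u*v^2 - 14*u*v - 6*u + 4*v^3 - 18*v^2 - 4*v) du + (20*u^2*v - 10*u^2 - 12*u*v^2 - 36*u*v + u + 2*v^2 + 43*v + 9) dv.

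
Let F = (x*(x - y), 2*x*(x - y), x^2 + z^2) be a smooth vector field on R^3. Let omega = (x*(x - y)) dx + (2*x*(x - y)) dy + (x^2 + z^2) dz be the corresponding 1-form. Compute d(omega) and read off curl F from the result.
d(omega) = (0) dy ∧ dz + (-2*x) dz ∧ dx + (5*x - 2*y) dx ∧ dy; curl F = (0, -2*x, 5*x - 2*y)

d omega = sum_{i<j} (∂f_j/∂x_i - ∂f_i/∂x_j) dx_i ∧ dx_j. Under the identification (dy ∧ dz, dz ∧ dx, dx ∧ dy) ↔ (e_x, e_y, e_z), the coefficients are exactly the components of curl F. Compute:
  ∂R/∂y - ∂Q/∂z = (0) - (0) = 0
  ∂P/∂z - ∂R/∂x = (0) - (2*x) = -2*x
  ∂Q/∂x - ∂P/∂y = (4*x - 2*y) - (-x) = 5*x - 2*y.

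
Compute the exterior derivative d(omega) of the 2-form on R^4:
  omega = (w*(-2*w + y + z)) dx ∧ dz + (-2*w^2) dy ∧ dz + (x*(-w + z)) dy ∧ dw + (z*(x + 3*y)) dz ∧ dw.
d(omega) = (-w) dx ∧ dy ∧ dz + (-4*w + y + 2*z) dx ∧ dz ∧ dw + (-4*w - x + 3*z) dy ∧ dz ∧ dw + (-w + z) dx ∧ dy ∧ dw

For a 2-form omega = sum_{i<j} g_{ij} dx_i ∧ dx_j, the exterior derivative is
  d(omega) = sum_{i<j} d(g_{ij}) ∧ dx_i ∧ dx_j = sum_{i<j, k} (∂g_{ij}/∂x_k) dx_k ∧ dx_i ∧ dx_j.
Expand each term, using dx_k ∧ dx_i ∧ dx_j = sgn(permutation) dx_{(a)} ∧ dx_{(b)} ∧ dx_{(c)} with (a < b < c) sorted:
  d(w*(-2*w + y + z)) includes (∂/∂y)(w*(-2*w + y + z)) dy = (w) dy, which multiplied by dx ∧ dz gives (-w) dx ∧ dy ∧ dz
  d(w*(-2*w + y + z)) includes (∂/∂w)(w*(-2*w + y + z)) dw = (-4*w + y + z) dw, which multiplied by dx ∧ dz gives (-4*w + y + z) dx ∧ dz ∧ dw
  d(-2*w^2) includes (∂/∂w)(-2*w^2) dw = (-4*w) dw, which multiplied by dy ∧ dz gives (-4*w) dy ∧ dz ∧ dw
  d(x*(-w + z)) includes (∂/∂x)(x*(-w + z)) dx = (-w + z) dx, which multiplied by dy ∧ dw gives (-w + z) dx ∧ dy ∧ dw
  d(x*(-w + z)) includes (∂/∂z)(x*(-w + z)) dz = (x) dz, which multiplied by dy ∧ dw gives (-x) dy ∧ dz ∧ dw
  d(z*(x + 3*y)) includes (∂/∂x)(z*(x + 3*y)) dx = (z) dx, which multiplied by dz ∧ dw gives (z) dx ∧ dz ∧ dw
  d(z*(x + 3*y)) includes (∂/∂y)(z*(x + 3*y)) dy = (3*z) dy, which multiplied by dz ∧ dw gives (3*z) dy ∧ dz ∧ dw
Collecting like 3-forms: d(omega) = (-w) dx ∧ dy ∧ dz + (-4*w + y + 2*z) dx ∧ dz ∧ dw + (-4*w - x + 3*z) dy ∧ dz ∧ dw + (-w + z) dx ∧ dy ∧ dw.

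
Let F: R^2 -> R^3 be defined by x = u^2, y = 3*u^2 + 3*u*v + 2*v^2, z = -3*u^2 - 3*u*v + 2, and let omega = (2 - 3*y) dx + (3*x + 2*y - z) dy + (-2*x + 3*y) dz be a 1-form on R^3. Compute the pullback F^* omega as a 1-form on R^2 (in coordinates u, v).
F^* omega = (12*u^3 - 3*u^2*v - 24*u*v^2 - 8*u - 6*v^3 - 6*v) du + (15*u^3 + 48*u^2*v + 30*u*v^2 - 6*u + 16*v^3 - 8*v) dv

Using F^*(f dg) = (f ∘ F) d(g ∘ F), substitute each coordinate x_i by F_i(u, v) in f_i, and replace dx_i by d F_i = (∂F_i/∂u) du + (∂F_i/∂v) dv.
  For the x component: f_1(F) = -9*u^2 - 9*u*v - 6*v^2 + 2; d F_1 = (2*u) du + (0) dv
  For the y component: f_2(F) = 12*u^2 + 9*u*v + 4*v^2 - 2; d F_2 = (6*u + 3*v) du + (3*u + 4*v) dv
  For the z component: f_3(F) = 7*u^2 + 9*u*v + 6*v^2; d F_3 = (-6*u - 3*v) du + (-3*u) dv
Combining and collecting du, dv coefficients:
  coeff of du: 12*u^3 - 3*u^2*v - 24*u*v^2 - 8*u - 6*v^3 - 6*v
  coeff of dv: 15*u^3 + 48*u^2*v + 30*u*v^2 - 6*u + 16*v^3 - 8*v
F^* omega = (12*u^3 - 3*u^2*v - 24*u*v^2 - 8*u - 6*v^3 - 6*v) du + (15*u^3 + 48*u^2*v + 30*u*v^2 - 6*u + 16*v^3 - 8*v) dv.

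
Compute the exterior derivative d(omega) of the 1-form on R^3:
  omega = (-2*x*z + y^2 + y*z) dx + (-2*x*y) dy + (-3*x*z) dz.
d(omega) = (-4*y - z) dx ∧ dy + (2*x - y - 3*z) dx ∧ dz

For a 1-form omega = sum_i f_i dx_i, the exterior derivative is
  d(omega) = sum_{i < j} (∂f_j/∂x_i - ∂f_i/∂x_j) dx_i ∧ dx_j.
  coefficient of dx ∧ dy: ∂f_2/∂x - ∂f_1/∂y = ∂(-2*x*y)/∂x - ∂(-2*x*z + y^2 + y*z)/∂y = -4*y - z
  coefficient of dx ∧ dz: ∂f_3/∂x - ∂f_1/∂z = ∂(-3*x*z)/∂x - ∂(-2*x*z + y^2 + y*z)/∂z = 2*x - y - 3*z
Assembling: d(omega) = (-4*y - z) dx ∧ dy + (2*x - y - 3*z) dx ∧ dz.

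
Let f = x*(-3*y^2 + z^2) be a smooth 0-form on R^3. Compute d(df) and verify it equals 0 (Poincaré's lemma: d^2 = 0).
d(df) = 0

Step 1: df = sum_i (∂f/∂x_i) dx_i = (-3*y^2 + z^2) dx + (-6*x*y) dy + (2*x*z) dz.
Step 2: Apply d again. Using the 1-form formula, the coefficient of dx ∧ dy in d(df) is ∂^2 f/∂x ∂y - ∂^2 f/∂y ∂x = (-6*y) - (-6*y) = 0 (equality of mixed partials for smooth f).
Similarly for dx ∧ dz and dy ∧ dz — all coefficients vanish. So d(df) = 0.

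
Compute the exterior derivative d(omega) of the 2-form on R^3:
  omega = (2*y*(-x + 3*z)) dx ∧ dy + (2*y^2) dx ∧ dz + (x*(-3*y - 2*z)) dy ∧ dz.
d(omega) = (-y - 2*z) dx ∧ dy ∧ dz

For a 2-form omega = sum_{i<j} g_{ij} dx_i ∧ dx_j, the exterior derivative is
  d(omega) = sum_{i<j} d(g_{ij}) ∧ dx_i ∧ dx_j = sum_{i<j, k} (∂g_{ij}/∂x_k) dx_k ∧ dx_i ∧ dx_j.
Expand each term, using dx_k ∧ dx_i ∧ dx_j = sgn(permutation) dx_{(a)} ∧ dx_{(b)} ∧ dx_{(c)} with (a < b < c) sorted:
  d(2*y*(-x + 3*z)) includes (∂/∂z)(2*y*(-x + 3*z)) dz = (6*y) dz, which multiplied by dx ∧ dy gives (6*y) dx ∧ dy ∧ dz
  d(2*y^2) includes (∂/∂y)(2*y^2) dy = (4*y) dy, which multiplied by dx ∧ dz gives (-4*y) dx ∧ dy ∧ dz
  d(x*(-3*y - 2*z)) includes (∂/∂x)(x*(-3*y - 2*z)) dx = (-3*y - 2*z) dx, which multiplied by dy ∧ dz gives (-3*y - 2*z) dx ∧ dy ∧ dz
Collecting like 3-forms: d(omega) = (-y - 2*z) dx ∧ dy ∧ dz.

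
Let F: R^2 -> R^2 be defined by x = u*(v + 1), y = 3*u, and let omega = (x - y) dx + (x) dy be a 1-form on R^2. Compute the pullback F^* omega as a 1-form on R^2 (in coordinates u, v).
F^* omega = (u*(v^2 + 2*v + 1)) du + (u^2*(v - 2)) dv

Using F^*(f dg) = (f ∘ F) d(g ∘ F), substitute each coordinate x_i by F_i(u, v) in f_i, and replace dx_i by d F_i = (∂F_i/∂u) du + (∂F_i/∂v) dv.
  For the x component: f_1(F) = u*(v - 2); d F_1 = (v + 1) du + (u) dv
  For the y component: f_2(F) = u*(v + 1); d F_2 = (3) du + (0) dv
Combining and collecting du, dv coefficients:
  coeff of du: u*(v^2 + 2*v + 1)
  coeff of dv: u^2*(v - 2)
F^* omega = (u*(v^2 + 2*v + 1)) du + (u^2*(v - 2)) dv.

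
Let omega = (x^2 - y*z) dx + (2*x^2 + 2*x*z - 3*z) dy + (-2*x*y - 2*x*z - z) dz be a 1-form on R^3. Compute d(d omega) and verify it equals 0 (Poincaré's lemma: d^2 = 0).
d(d omega) = 0

Step 1: d omega = sum_{i<j} (∂f_j/∂x_i - ∂f_i/∂x_j) dx_i ∧ dx_j:
  coeff of dx ∧ dy: 4*x + 3*z
  coeff of dx ∧ dz: -y - 2*z
  coeff of dy ∧ dz: 3 - 4*x
Step 2: Apply d again to each 2-form coefficient. The only possible 3-form in R^3 is dx ∧ dy ∧ dz, with coefficient
  ∂(coeff of dy∧dz)/∂x - ∂(coeff of dx∧dz)/∂y + ∂(coeff of dx∧dy)/∂z
  = ∂/∂x (3 - 4*x) - ∂/∂y (-y - 2*z) + ∂/∂z (4*x + 3*z).
Each of these terms simplifies to sums of mixed partials that cancel in pairs. The result is 0 (by equality of mixed partials for smooth functions — Schwarz / Clairaut).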